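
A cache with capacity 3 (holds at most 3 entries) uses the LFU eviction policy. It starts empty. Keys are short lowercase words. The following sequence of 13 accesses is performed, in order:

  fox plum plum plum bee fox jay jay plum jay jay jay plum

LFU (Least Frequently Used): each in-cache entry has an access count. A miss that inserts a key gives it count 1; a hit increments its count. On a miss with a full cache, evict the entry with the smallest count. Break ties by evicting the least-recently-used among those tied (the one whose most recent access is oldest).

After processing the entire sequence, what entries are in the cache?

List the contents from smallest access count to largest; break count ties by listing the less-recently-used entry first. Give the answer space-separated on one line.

Answer: fox jay plum

Derivation:
LFU simulation (capacity=3):
  1. access fox: MISS. Cache: [fox(c=1)]
  2. access plum: MISS. Cache: [fox(c=1) plum(c=1)]
  3. access plum: HIT, count now 2. Cache: [fox(c=1) plum(c=2)]
  4. access plum: HIT, count now 3. Cache: [fox(c=1) plum(c=3)]
  5. access bee: MISS. Cache: [fox(c=1) bee(c=1) plum(c=3)]
  6. access fox: HIT, count now 2. Cache: [bee(c=1) fox(c=2) plum(c=3)]
  7. access jay: MISS, evict bee(c=1). Cache: [jay(c=1) fox(c=2) plum(c=3)]
  8. access jay: HIT, count now 2. Cache: [fox(c=2) jay(c=2) plum(c=3)]
  9. access plum: HIT, count now 4. Cache: [fox(c=2) jay(c=2) plum(c=4)]
  10. access jay: HIT, count now 3. Cache: [fox(c=2) jay(c=3) plum(c=4)]
  11. access jay: HIT, count now 4. Cache: [fox(c=2) plum(c=4) jay(c=4)]
  12. access jay: HIT, count now 5. Cache: [fox(c=2) plum(c=4) jay(c=5)]
  13. access plum: HIT, count now 5. Cache: [fox(c=2) jay(c=5) plum(c=5)]
Total: 9 hits, 4 misses, 1 evictions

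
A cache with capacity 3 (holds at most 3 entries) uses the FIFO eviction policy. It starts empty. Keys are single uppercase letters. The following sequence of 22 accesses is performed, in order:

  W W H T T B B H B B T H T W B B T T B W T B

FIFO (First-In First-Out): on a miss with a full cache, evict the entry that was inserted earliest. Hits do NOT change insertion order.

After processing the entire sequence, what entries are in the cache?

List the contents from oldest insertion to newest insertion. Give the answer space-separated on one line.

Answer: T B W

Derivation:
FIFO simulation (capacity=3):
  1. access W: MISS. Cache (old->new): [W]
  2. access W: HIT. Cache (old->new): [W]
  3. access H: MISS. Cache (old->new): [W H]
  4. access T: MISS. Cache (old->new): [W H T]
  5. access T: HIT. Cache (old->new): [W H T]
  6. access B: MISS, evict W. Cache (old->new): [H T B]
  7. access B: HIT. Cache (old->new): [H T B]
  8. access H: HIT. Cache (old->new): [H T B]
  9. access B: HIT. Cache (old->new): [H T B]
  10. access B: HIT. Cache (old->new): [H T B]
  11. access T: HIT. Cache (old->new): [H T B]
  12. access H: HIT. Cache (old->new): [H T B]
  13. access T: HIT. Cache (old->new): [H T B]
  14. access W: MISS, evict H. Cache (old->new): [T B W]
  15. access B: HIT. Cache (old->new): [T B W]
  16. access B: HIT. Cache (old->new): [T B W]
  17. access T: HIT. Cache (old->new): [T B W]
  18. access T: HIT. Cache (old->new): [T B W]
  19. access B: HIT. Cache (old->new): [T B W]
  20. access W: HIT. Cache (old->new): [T B W]
  21. access T: HIT. Cache (old->new): [T B W]
  22. access B: HIT. Cache (old->new): [T B W]
Total: 17 hits, 5 misses, 2 evictions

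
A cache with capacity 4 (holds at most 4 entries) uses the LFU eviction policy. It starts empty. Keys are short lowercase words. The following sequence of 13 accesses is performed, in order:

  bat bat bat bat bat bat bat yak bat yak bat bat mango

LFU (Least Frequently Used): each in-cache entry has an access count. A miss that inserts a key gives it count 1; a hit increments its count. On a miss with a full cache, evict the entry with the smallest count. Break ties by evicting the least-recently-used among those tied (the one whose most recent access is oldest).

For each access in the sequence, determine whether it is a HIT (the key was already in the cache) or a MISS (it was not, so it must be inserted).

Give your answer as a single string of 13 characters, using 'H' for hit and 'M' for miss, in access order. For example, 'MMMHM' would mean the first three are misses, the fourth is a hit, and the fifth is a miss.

Answer: MHHHHHHMHHHHM

Derivation:
LFU simulation (capacity=4):
  1. access bat: MISS. Cache: [bat(c=1)]
  2. access bat: HIT, count now 2. Cache: [bat(c=2)]
  3. access bat: HIT, count now 3. Cache: [bat(c=3)]
  4. access bat: HIT, count now 4. Cache: [bat(c=4)]
  5. access bat: HIT, count now 5. Cache: [bat(c=5)]
  6. access bat: HIT, count now 6. Cache: [bat(c=6)]
  7. access bat: HIT, count now 7. Cache: [bat(c=7)]
  8. access yak: MISS. Cache: [yak(c=1) bat(c=7)]
  9. access bat: HIT, count now 8. Cache: [yak(c=1) bat(c=8)]
  10. access yak: HIT, count now 2. Cache: [yak(c=2) bat(c=8)]
  11. access bat: HIT, count now 9. Cache: [yak(c=2) bat(c=9)]
  12. access bat: HIT, count now 10. Cache: [yak(c=2) bat(c=10)]
  13. access mango: MISS. Cache: [mango(c=1) yak(c=2) bat(c=10)]
Total: 10 hits, 3 misses, 0 evictions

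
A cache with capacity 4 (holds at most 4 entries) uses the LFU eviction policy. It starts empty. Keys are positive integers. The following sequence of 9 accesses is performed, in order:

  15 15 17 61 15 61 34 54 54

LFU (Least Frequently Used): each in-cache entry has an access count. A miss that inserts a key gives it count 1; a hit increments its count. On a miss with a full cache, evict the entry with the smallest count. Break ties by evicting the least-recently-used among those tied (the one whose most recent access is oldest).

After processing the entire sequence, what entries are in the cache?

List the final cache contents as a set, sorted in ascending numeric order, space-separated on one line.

Answer: 15 34 54 61

Derivation:
LFU simulation (capacity=4):
  1. access 15: MISS. Cache: [15(c=1)]
  2. access 15: HIT, count now 2. Cache: [15(c=2)]
  3. access 17: MISS. Cache: [17(c=1) 15(c=2)]
  4. access 61: MISS. Cache: [17(c=1) 61(c=1) 15(c=2)]
  5. access 15: HIT, count now 3. Cache: [17(c=1) 61(c=1) 15(c=3)]
  6. access 61: HIT, count now 2. Cache: [17(c=1) 61(c=2) 15(c=3)]
  7. access 34: MISS. Cache: [17(c=1) 34(c=1) 61(c=2) 15(c=3)]
  8. access 54: MISS, evict 17(c=1). Cache: [34(c=1) 54(c=1) 61(c=2) 15(c=3)]
  9. access 54: HIT, count now 2. Cache: [34(c=1) 61(c=2) 54(c=2) 15(c=3)]
Total: 4 hits, 5 misses, 1 evictions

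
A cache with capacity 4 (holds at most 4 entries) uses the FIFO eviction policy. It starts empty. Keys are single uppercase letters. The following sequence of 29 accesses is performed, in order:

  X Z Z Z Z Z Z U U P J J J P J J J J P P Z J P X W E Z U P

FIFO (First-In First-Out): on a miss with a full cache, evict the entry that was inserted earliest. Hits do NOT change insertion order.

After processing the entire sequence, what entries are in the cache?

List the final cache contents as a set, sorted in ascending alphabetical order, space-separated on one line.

FIFO simulation (capacity=4):
  1. access X: MISS. Cache (old->new): [X]
  2. access Z: MISS. Cache (old->new): [X Z]
  3. access Z: HIT. Cache (old->new): [X Z]
  4. access Z: HIT. Cache (old->new): [X Z]
  5. access Z: HIT. Cache (old->new): [X Z]
  6. access Z: HIT. Cache (old->new): [X Z]
  7. access Z: HIT. Cache (old->new): [X Z]
  8. access U: MISS. Cache (old->new): [X Z U]
  9. access U: HIT. Cache (old->new): [X Z U]
  10. access P: MISS. Cache (old->new): [X Z U P]
  11. access J: MISS, evict X. Cache (old->new): [Z U P J]
  12. access J: HIT. Cache (old->new): [Z U P J]
  13. access J: HIT. Cache (old->new): [Z U P J]
  14. access P: HIT. Cache (old->new): [Z U P J]
  15. access J: HIT. Cache (old->new): [Z U P J]
  16. access J: HIT. Cache (old->new): [Z U P J]
  17. access J: HIT. Cache (old->new): [Z U P J]
  18. access J: HIT. Cache (old->new): [Z U P J]
  19. access P: HIT. Cache (old->new): [Z U P J]
  20. access P: HIT. Cache (old->new): [Z U P J]
  21. access Z: HIT. Cache (old->new): [Z U P J]
  22. access J: HIT. Cache (old->new): [Z U P J]
  23. access P: HIT. Cache (old->new): [Z U P J]
  24. access X: MISS, evict Z. Cache (old->new): [U P J X]
  25. access W: MISS, evict U. Cache (old->new): [P J X W]
  26. access E: MISS, evict P. Cache (old->new): [J X W E]
  27. access Z: MISS, evict J. Cache (old->new): [X W E Z]
  28. access U: MISS, evict X. Cache (old->new): [W E Z U]
  29. access P: MISS, evict W. Cache (old->new): [E Z U P]
Total: 18 hits, 11 misses, 7 evictions

Answer: E P U Z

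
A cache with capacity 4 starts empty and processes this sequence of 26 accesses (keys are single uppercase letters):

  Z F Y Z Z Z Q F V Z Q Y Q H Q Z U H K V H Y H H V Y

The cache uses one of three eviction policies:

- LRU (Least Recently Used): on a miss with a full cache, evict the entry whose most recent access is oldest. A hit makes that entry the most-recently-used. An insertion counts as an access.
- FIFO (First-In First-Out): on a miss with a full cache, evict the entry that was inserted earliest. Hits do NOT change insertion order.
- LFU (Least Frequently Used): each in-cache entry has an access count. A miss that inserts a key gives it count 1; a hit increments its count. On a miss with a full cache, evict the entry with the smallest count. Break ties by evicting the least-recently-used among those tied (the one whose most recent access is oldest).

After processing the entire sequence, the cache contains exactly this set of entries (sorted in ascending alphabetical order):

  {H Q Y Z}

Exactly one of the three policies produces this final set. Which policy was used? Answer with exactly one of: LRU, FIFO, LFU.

Answer: LFU

Derivation:
Simulating under each policy and comparing final sets:
  LRU: final set = {H K V Y} -> differs
  FIFO: final set = {H K V Y} -> differs
  LFU: final set = {H Q Y Z} -> MATCHES target
Only LFU produces the target set.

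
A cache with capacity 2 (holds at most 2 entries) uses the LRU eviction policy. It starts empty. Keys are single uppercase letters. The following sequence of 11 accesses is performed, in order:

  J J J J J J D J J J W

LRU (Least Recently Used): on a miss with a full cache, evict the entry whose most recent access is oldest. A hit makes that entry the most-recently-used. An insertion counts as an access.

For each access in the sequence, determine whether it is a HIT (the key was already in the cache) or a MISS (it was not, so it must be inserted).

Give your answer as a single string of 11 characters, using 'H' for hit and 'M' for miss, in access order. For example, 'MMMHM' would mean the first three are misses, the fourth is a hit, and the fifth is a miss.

LRU simulation (capacity=2):
  1. access J: MISS. Cache (LRU->MRU): [J]
  2. access J: HIT. Cache (LRU->MRU): [J]
  3. access J: HIT. Cache (LRU->MRU): [J]
  4. access J: HIT. Cache (LRU->MRU): [J]
  5. access J: HIT. Cache (LRU->MRU): [J]
  6. access J: HIT. Cache (LRU->MRU): [J]
  7. access D: MISS. Cache (LRU->MRU): [J D]
  8. access J: HIT. Cache (LRU->MRU): [D J]
  9. access J: HIT. Cache (LRU->MRU): [D J]
  10. access J: HIT. Cache (LRU->MRU): [D J]
  11. access W: MISS, evict D. Cache (LRU->MRU): [J W]
Total: 8 hits, 3 misses, 1 evictions

Answer: MHHHHHMHHHM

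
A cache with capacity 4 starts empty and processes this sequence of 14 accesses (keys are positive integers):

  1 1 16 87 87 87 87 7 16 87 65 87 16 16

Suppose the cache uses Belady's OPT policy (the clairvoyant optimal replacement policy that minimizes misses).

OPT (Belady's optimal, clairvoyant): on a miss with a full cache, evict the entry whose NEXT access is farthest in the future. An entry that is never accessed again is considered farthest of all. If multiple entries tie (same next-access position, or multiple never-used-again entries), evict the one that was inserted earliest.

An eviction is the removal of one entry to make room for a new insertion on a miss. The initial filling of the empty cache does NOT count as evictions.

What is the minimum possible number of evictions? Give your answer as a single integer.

Answer: 1

Derivation:
OPT (Belady) simulation (capacity=4):
  1. access 1: MISS. Cache: [1]
  2. access 1: HIT. Next use of 1: never. Cache: [1]
  3. access 16: MISS. Cache: [1 16]
  4. access 87: MISS. Cache: [1 16 87]
  5. access 87: HIT. Next use of 87: step 6. Cache: [1 16 87]
  6. access 87: HIT. Next use of 87: step 7. Cache: [1 16 87]
  7. access 87: HIT. Next use of 87: step 10. Cache: [1 16 87]
  8. access 7: MISS. Cache: [1 16 87 7]
  9. access 16: HIT. Next use of 16: step 13. Cache: [1 16 87 7]
  10. access 87: HIT. Next use of 87: step 12. Cache: [1 16 87 7]
  11. access 65: MISS, evict 1 (next use: never). Cache: [16 87 7 65]
  12. access 87: HIT. Next use of 87: never. Cache: [16 87 7 65]
  13. access 16: HIT. Next use of 16: step 14. Cache: [16 87 7 65]
  14. access 16: HIT. Next use of 16: never. Cache: [16 87 7 65]
Total: 9 hits, 5 misses, 1 evictions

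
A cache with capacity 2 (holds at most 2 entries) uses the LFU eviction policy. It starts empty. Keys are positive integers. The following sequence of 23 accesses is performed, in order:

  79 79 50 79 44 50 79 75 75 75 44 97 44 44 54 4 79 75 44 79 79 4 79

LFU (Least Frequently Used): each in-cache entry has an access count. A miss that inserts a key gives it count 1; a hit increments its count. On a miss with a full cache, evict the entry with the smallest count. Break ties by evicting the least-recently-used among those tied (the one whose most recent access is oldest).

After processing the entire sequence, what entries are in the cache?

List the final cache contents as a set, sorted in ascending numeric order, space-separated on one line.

LFU simulation (capacity=2):
  1. access 79: MISS. Cache: [79(c=1)]
  2. access 79: HIT, count now 2. Cache: [79(c=2)]
  3. access 50: MISS. Cache: [50(c=1) 79(c=2)]
  4. access 79: HIT, count now 3. Cache: [50(c=1) 79(c=3)]
  5. access 44: MISS, evict 50(c=1). Cache: [44(c=1) 79(c=3)]
  6. access 50: MISS, evict 44(c=1). Cache: [50(c=1) 79(c=3)]
  7. access 79: HIT, count now 4. Cache: [50(c=1) 79(c=4)]
  8. access 75: MISS, evict 50(c=1). Cache: [75(c=1) 79(c=4)]
  9. access 75: HIT, count now 2. Cache: [75(c=2) 79(c=4)]
  10. access 75: HIT, count now 3. Cache: [75(c=3) 79(c=4)]
  11. access 44: MISS, evict 75(c=3). Cache: [44(c=1) 79(c=4)]
  12. access 97: MISS, evict 44(c=1). Cache: [97(c=1) 79(c=4)]
  13. access 44: MISS, evict 97(c=1). Cache: [44(c=1) 79(c=4)]
  14. access 44: HIT, count now 2. Cache: [44(c=2) 79(c=4)]
  15. access 54: MISS, evict 44(c=2). Cache: [54(c=1) 79(c=4)]
  16. access 4: MISS, evict 54(c=1). Cache: [4(c=1) 79(c=4)]
  17. access 79: HIT, count now 5. Cache: [4(c=1) 79(c=5)]
  18. access 75: MISS, evict 4(c=1). Cache: [75(c=1) 79(c=5)]
  19. access 44: MISS, evict 75(c=1). Cache: [44(c=1) 79(c=5)]
  20. access 79: HIT, count now 6. Cache: [44(c=1) 79(c=6)]
  21. access 79: HIT, count now 7. Cache: [44(c=1) 79(c=7)]
  22. access 4: MISS, evict 44(c=1). Cache: [4(c=1) 79(c=7)]
  23. access 79: HIT, count now 8. Cache: [4(c=1) 79(c=8)]
Total: 10 hits, 13 misses, 11 evictions

Answer: 4 79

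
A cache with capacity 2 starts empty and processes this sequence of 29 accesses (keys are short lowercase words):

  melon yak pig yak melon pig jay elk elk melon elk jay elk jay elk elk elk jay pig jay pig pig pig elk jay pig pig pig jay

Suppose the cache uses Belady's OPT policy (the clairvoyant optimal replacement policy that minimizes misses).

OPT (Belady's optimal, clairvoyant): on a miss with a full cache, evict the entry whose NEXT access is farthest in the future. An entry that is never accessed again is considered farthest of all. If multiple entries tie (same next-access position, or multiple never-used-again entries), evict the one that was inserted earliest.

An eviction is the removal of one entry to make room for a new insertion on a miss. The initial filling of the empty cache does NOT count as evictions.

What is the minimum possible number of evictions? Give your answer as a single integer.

Answer: 8

Derivation:
OPT (Belady) simulation (capacity=2):
  1. access melon: MISS. Cache: [melon]
  2. access yak: MISS. Cache: [melon yak]
  3. access pig: MISS, evict melon (next use: step 5). Cache: [yak pig]
  4. access yak: HIT. Next use of yak: never. Cache: [yak pig]
  5. access melon: MISS, evict yak (next use: never). Cache: [pig melon]
  6. access pig: HIT. Next use of pig: step 19. Cache: [pig melon]
  7. access jay: MISS, evict pig (next use: step 19). Cache: [melon jay]
  8. access elk: MISS, evict jay (next use: step 12). Cache: [melon elk]
  9. access elk: HIT. Next use of elk: step 11. Cache: [melon elk]
  10. access melon: HIT. Next use of melon: never. Cache: [melon elk]
  11. access elk: HIT. Next use of elk: step 13. Cache: [melon elk]
  12. access jay: MISS, evict melon (next use: never). Cache: [elk jay]
  13. access elk: HIT. Next use of elk: step 15. Cache: [elk jay]
  14. access jay: HIT. Next use of jay: step 18. Cache: [elk jay]
  15. access elk: HIT. Next use of elk: step 16. Cache: [elk jay]
  16. access elk: HIT. Next use of elk: step 17. Cache: [elk jay]
  17. access elk: HIT. Next use of elk: step 24. Cache: [elk jay]
  18. access jay: HIT. Next use of jay: step 20. Cache: [elk jay]
  19. access pig: MISS, evict elk (next use: step 24). Cache: [jay pig]
  20. access jay: HIT. Next use of jay: step 25. Cache: [jay pig]
  21. access pig: HIT. Next use of pig: step 22. Cache: [jay pig]
  22. access pig: HIT. Next use of pig: step 23. Cache: [jay pig]
  23. access pig: HIT. Next use of pig: step 26. Cache: [jay pig]
  24. access elk: MISS, evict pig (next use: step 26). Cache: [jay elk]
  25. access jay: HIT. Next use of jay: step 29. Cache: [jay elk]
  26. access pig: MISS, evict elk (next use: never). Cache: [jay pig]
  27. access pig: HIT. Next use of pig: step 28. Cache: [jay pig]
  28. access pig: HIT. Next use of pig: never. Cache: [jay pig]
  29. access jay: HIT. Next use of jay: never. Cache: [jay pig]
Total: 19 hits, 10 misses, 8 evictions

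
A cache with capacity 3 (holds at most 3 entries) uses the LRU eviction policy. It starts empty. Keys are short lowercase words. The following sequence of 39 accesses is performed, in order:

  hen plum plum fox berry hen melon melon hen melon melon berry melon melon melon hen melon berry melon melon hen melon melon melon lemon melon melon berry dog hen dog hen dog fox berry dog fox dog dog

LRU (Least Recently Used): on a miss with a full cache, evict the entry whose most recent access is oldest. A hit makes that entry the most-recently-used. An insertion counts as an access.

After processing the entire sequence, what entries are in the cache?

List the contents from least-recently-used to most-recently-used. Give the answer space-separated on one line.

LRU simulation (capacity=3):
  1. access hen: MISS. Cache (LRU->MRU): [hen]
  2. access plum: MISS. Cache (LRU->MRU): [hen plum]
  3. access plum: HIT. Cache (LRU->MRU): [hen plum]
  4. access fox: MISS. Cache (LRU->MRU): [hen plum fox]
  5. access berry: MISS, evict hen. Cache (LRU->MRU): [plum fox berry]
  6. access hen: MISS, evict plum. Cache (LRU->MRU): [fox berry hen]
  7. access melon: MISS, evict fox. Cache (LRU->MRU): [berry hen melon]
  8. access melon: HIT. Cache (LRU->MRU): [berry hen melon]
  9. access hen: HIT. Cache (LRU->MRU): [berry melon hen]
  10. access melon: HIT. Cache (LRU->MRU): [berry hen melon]
  11. access melon: HIT. Cache (LRU->MRU): [berry hen melon]
  12. access berry: HIT. Cache (LRU->MRU): [hen melon berry]
  13. access melon: HIT. Cache (LRU->MRU): [hen berry melon]
  14. access melon: HIT. Cache (LRU->MRU): [hen berry melon]
  15. access melon: HIT. Cache (LRU->MRU): [hen berry melon]
  16. access hen: HIT. Cache (LRU->MRU): [berry melon hen]
  17. access melon: HIT. Cache (LRU->MRU): [berry hen melon]
  18. access berry: HIT. Cache (LRU->MRU): [hen melon berry]
  19. access melon: HIT. Cache (LRU->MRU): [hen berry melon]
  20. access melon: HIT. Cache (LRU->MRU): [hen berry melon]
  21. access hen: HIT. Cache (LRU->MRU): [berry melon hen]
  22. access melon: HIT. Cache (LRU->MRU): [berry hen melon]
  23. access melon: HIT. Cache (LRU->MRU): [berry hen melon]
  24. access melon: HIT. Cache (LRU->MRU): [berry hen melon]
  25. access lemon: MISS, evict berry. Cache (LRU->MRU): [hen melon lemon]
  26. access melon: HIT. Cache (LRU->MRU): [hen lemon melon]
  27. access melon: HIT. Cache (LRU->MRU): [hen lemon melon]
  28. access berry: MISS, evict hen. Cache (LRU->MRU): [lemon melon berry]
  29. access dog: MISS, evict lemon. Cache (LRU->MRU): [melon berry dog]
  30. access hen: MISS, evict melon. Cache (LRU->MRU): [berry dog hen]
  31. access dog: HIT. Cache (LRU->MRU): [berry hen dog]
  32. access hen: HIT. Cache (LRU->MRU): [berry dog hen]
  33. access dog: HIT. Cache (LRU->MRU): [berry hen dog]
  34. access fox: MISS, evict berry. Cache (LRU->MRU): [hen dog fox]
  35. access berry: MISS, evict hen. Cache (LRU->MRU): [dog fox berry]
  36. access dog: HIT. Cache (LRU->MRU): [fox berry dog]
  37. access fox: HIT. Cache (LRU->MRU): [berry dog fox]
  38. access dog: HIT. Cache (LRU->MRU): [berry fox dog]
  39. access dog: HIT. Cache (LRU->MRU): [berry fox dog]
Total: 27 hits, 12 misses, 9 evictions

Answer: berry fox dog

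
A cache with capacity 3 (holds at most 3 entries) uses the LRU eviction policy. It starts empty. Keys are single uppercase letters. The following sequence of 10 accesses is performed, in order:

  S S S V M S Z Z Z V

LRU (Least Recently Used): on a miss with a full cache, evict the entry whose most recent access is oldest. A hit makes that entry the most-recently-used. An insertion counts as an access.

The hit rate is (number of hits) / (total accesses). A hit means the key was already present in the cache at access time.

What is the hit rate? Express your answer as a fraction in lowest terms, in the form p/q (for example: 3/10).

LRU simulation (capacity=3):
  1. access S: MISS. Cache (LRU->MRU): [S]
  2. access S: HIT. Cache (LRU->MRU): [S]
  3. access S: HIT. Cache (LRU->MRU): [S]
  4. access V: MISS. Cache (LRU->MRU): [S V]
  5. access M: MISS. Cache (LRU->MRU): [S V M]
  6. access S: HIT. Cache (LRU->MRU): [V M S]
  7. access Z: MISS, evict V. Cache (LRU->MRU): [M S Z]
  8. access Z: HIT. Cache (LRU->MRU): [M S Z]
  9. access Z: HIT. Cache (LRU->MRU): [M S Z]
  10. access V: MISS, evict M. Cache (LRU->MRU): [S Z V]
Total: 5 hits, 5 misses, 2 evictions

Hit rate = 5/10 = 1/2

Answer: 1/2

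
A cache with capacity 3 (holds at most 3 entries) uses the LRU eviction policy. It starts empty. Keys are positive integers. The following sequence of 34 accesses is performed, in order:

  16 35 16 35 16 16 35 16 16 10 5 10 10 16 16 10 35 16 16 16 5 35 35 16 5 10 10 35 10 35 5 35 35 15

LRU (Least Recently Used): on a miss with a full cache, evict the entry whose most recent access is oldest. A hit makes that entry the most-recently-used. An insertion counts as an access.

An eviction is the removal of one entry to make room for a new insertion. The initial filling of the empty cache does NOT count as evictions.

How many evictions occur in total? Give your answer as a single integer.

LRU simulation (capacity=3):
  1. access 16: MISS. Cache (LRU->MRU): [16]
  2. access 35: MISS. Cache (LRU->MRU): [16 35]
  3. access 16: HIT. Cache (LRU->MRU): [35 16]
  4. access 35: HIT. Cache (LRU->MRU): [16 35]
  5. access 16: HIT. Cache (LRU->MRU): [35 16]
  6. access 16: HIT. Cache (LRU->MRU): [35 16]
  7. access 35: HIT. Cache (LRU->MRU): [16 35]
  8. access 16: HIT. Cache (LRU->MRU): [35 16]
  9. access 16: HIT. Cache (LRU->MRU): [35 16]
  10. access 10: MISS. Cache (LRU->MRU): [35 16 10]
  11. access 5: MISS, evict 35. Cache (LRU->MRU): [16 10 5]
  12. access 10: HIT. Cache (LRU->MRU): [16 5 10]
  13. access 10: HIT. Cache (LRU->MRU): [16 5 10]
  14. access 16: HIT. Cache (LRU->MRU): [5 10 16]
  15. access 16: HIT. Cache (LRU->MRU): [5 10 16]
  16. access 10: HIT. Cache (LRU->MRU): [5 16 10]
  17. access 35: MISS, evict 5. Cache (LRU->MRU): [16 10 35]
  18. access 16: HIT. Cache (LRU->MRU): [10 35 16]
  19. access 16: HIT. Cache (LRU->MRU): [10 35 16]
  20. access 16: HIT. Cache (LRU->MRU): [10 35 16]
  21. access 5: MISS, evict 10. Cache (LRU->MRU): [35 16 5]
  22. access 35: HIT. Cache (LRU->MRU): [16 5 35]
  23. access 35: HIT. Cache (LRU->MRU): [16 5 35]
  24. access 16: HIT. Cache (LRU->MRU): [5 35 16]
  25. access 5: HIT. Cache (LRU->MRU): [35 16 5]
  26. access 10: MISS, evict 35. Cache (LRU->MRU): [16 5 10]
  27. access 10: HIT. Cache (LRU->MRU): [16 5 10]
  28. access 35: MISS, evict 16. Cache (LRU->MRU): [5 10 35]
  29. access 10: HIT. Cache (LRU->MRU): [5 35 10]
  30. access 35: HIT. Cache (LRU->MRU): [5 10 35]
  31. access 5: HIT. Cache (LRU->MRU): [10 35 5]
  32. access 35: HIT. Cache (LRU->MRU): [10 5 35]
  33. access 35: HIT. Cache (LRU->MRU): [10 5 35]
  34. access 15: MISS, evict 10. Cache (LRU->MRU): [5 35 15]
Total: 25 hits, 9 misses, 6 evictions

Answer: 6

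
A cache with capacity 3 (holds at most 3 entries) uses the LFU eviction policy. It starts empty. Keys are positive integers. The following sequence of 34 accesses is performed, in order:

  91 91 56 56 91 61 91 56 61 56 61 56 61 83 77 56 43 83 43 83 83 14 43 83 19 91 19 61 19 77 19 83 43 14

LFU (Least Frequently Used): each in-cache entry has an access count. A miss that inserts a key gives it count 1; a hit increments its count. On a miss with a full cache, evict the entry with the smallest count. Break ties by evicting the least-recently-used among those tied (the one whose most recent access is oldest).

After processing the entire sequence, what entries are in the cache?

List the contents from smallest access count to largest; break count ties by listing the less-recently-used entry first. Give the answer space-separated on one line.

LFU simulation (capacity=3):
  1. access 91: MISS. Cache: [91(c=1)]
  2. access 91: HIT, count now 2. Cache: [91(c=2)]
  3. access 56: MISS. Cache: [56(c=1) 91(c=2)]
  4. access 56: HIT, count now 2. Cache: [91(c=2) 56(c=2)]
  5. access 91: HIT, count now 3. Cache: [56(c=2) 91(c=3)]
  6. access 61: MISS. Cache: [61(c=1) 56(c=2) 91(c=3)]
  7. access 91: HIT, count now 4. Cache: [61(c=1) 56(c=2) 91(c=4)]
  8. access 56: HIT, count now 3. Cache: [61(c=1) 56(c=3) 91(c=4)]
  9. access 61: HIT, count now 2. Cache: [61(c=2) 56(c=3) 91(c=4)]
  10. access 56: HIT, count now 4. Cache: [61(c=2) 91(c=4) 56(c=4)]
  11. access 61: HIT, count now 3. Cache: [61(c=3) 91(c=4) 56(c=4)]
  12. access 56: HIT, count now 5. Cache: [61(c=3) 91(c=4) 56(c=5)]
  13. access 61: HIT, count now 4. Cache: [91(c=4) 61(c=4) 56(c=5)]
  14. access 83: MISS, evict 91(c=4). Cache: [83(c=1) 61(c=4) 56(c=5)]
  15. access 77: MISS, evict 83(c=1). Cache: [77(c=1) 61(c=4) 56(c=5)]
  16. access 56: HIT, count now 6. Cache: [77(c=1) 61(c=4) 56(c=6)]
  17. access 43: MISS, evict 77(c=1). Cache: [43(c=1) 61(c=4) 56(c=6)]
  18. access 83: MISS, evict 43(c=1). Cache: [83(c=1) 61(c=4) 56(c=6)]
  19. access 43: MISS, evict 83(c=1). Cache: [43(c=1) 61(c=4) 56(c=6)]
  20. access 83: MISS, evict 43(c=1). Cache: [83(c=1) 61(c=4) 56(c=6)]
  21. access 83: HIT, count now 2. Cache: [83(c=2) 61(c=4) 56(c=6)]
  22. access 14: MISS, evict 83(c=2). Cache: [14(c=1) 61(c=4) 56(c=6)]
  23. access 43: MISS, evict 14(c=1). Cache: [43(c=1) 61(c=4) 56(c=6)]
  24. access 83: MISS, evict 43(c=1). Cache: [83(c=1) 61(c=4) 56(c=6)]
  25. access 19: MISS, evict 83(c=1). Cache: [19(c=1) 61(c=4) 56(c=6)]
  26. access 91: MISS, evict 19(c=1). Cache: [91(c=1) 61(c=4) 56(c=6)]
  27. access 19: MISS, evict 91(c=1). Cache: [19(c=1) 61(c=4) 56(c=6)]
  28. access 61: HIT, count now 5. Cache: [19(c=1) 61(c=5) 56(c=6)]
  29. access 19: HIT, count now 2. Cache: [19(c=2) 61(c=5) 56(c=6)]
  30. access 77: MISS, evict 19(c=2). Cache: [77(c=1) 61(c=5) 56(c=6)]
  31. access 19: MISS, evict 77(c=1). Cache: [19(c=1) 61(c=5) 56(c=6)]
  32. access 83: MISS, evict 19(c=1). Cache: [83(c=1) 61(c=5) 56(c=6)]
  33. access 43: MISS, evict 83(c=1). Cache: [43(c=1) 61(c=5) 56(c=6)]
  34. access 14: MISS, evict 43(c=1). Cache: [14(c=1) 61(c=5) 56(c=6)]
Total: 14 hits, 20 misses, 17 evictions

Answer: 14 61 56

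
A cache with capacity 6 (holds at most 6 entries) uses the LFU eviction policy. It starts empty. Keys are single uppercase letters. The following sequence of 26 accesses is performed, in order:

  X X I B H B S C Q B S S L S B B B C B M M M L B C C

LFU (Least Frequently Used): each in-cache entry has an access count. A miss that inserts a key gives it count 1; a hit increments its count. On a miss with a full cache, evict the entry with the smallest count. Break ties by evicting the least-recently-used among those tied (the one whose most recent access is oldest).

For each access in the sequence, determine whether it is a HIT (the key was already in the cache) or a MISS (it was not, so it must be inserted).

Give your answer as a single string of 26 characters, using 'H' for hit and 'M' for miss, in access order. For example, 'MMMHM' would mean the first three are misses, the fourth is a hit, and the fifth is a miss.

LFU simulation (capacity=6):
  1. access X: MISS. Cache: [X(c=1)]
  2. access X: HIT, count now 2. Cache: [X(c=2)]
  3. access I: MISS. Cache: [I(c=1) X(c=2)]
  4. access B: MISS. Cache: [I(c=1) B(c=1) X(c=2)]
  5. access H: MISS. Cache: [I(c=1) B(c=1) H(c=1) X(c=2)]
  6. access B: HIT, count now 2. Cache: [I(c=1) H(c=1) X(c=2) B(c=2)]
  7. access S: MISS. Cache: [I(c=1) H(c=1) S(c=1) X(c=2) B(c=2)]
  8. access C: MISS. Cache: [I(c=1) H(c=1) S(c=1) C(c=1) X(c=2) B(c=2)]
  9. access Q: MISS, evict I(c=1). Cache: [H(c=1) S(c=1) C(c=1) Q(c=1) X(c=2) B(c=2)]
  10. access B: HIT, count now 3. Cache: [H(c=1) S(c=1) C(c=1) Q(c=1) X(c=2) B(c=3)]
  11. access S: HIT, count now 2. Cache: [H(c=1) C(c=1) Q(c=1) X(c=2) S(c=2) B(c=3)]
  12. access S: HIT, count now 3. Cache: [H(c=1) C(c=1) Q(c=1) X(c=2) B(c=3) S(c=3)]
  13. access L: MISS, evict H(c=1). Cache: [C(c=1) Q(c=1) L(c=1) X(c=2) B(c=3) S(c=3)]
  14. access S: HIT, count now 4. Cache: [C(c=1) Q(c=1) L(c=1) X(c=2) B(c=3) S(c=4)]
  15. access B: HIT, count now 4. Cache: [C(c=1) Q(c=1) L(c=1) X(c=2) S(c=4) B(c=4)]
  16. access B: HIT, count now 5. Cache: [C(c=1) Q(c=1) L(c=1) X(c=2) S(c=4) B(c=5)]
  17. access B: HIT, count now 6. Cache: [C(c=1) Q(c=1) L(c=1) X(c=2) S(c=4) B(c=6)]
  18. access C: HIT, count now 2. Cache: [Q(c=1) L(c=1) X(c=2) C(c=2) S(c=4) B(c=6)]
  19. access B: HIT, count now 7. Cache: [Q(c=1) L(c=1) X(c=2) C(c=2) S(c=4) B(c=7)]
  20. access M: MISS, evict Q(c=1). Cache: [L(c=1) M(c=1) X(c=2) C(c=2) S(c=4) B(c=7)]
  21. access M: HIT, count now 2. Cache: [L(c=1) X(c=2) C(c=2) M(c=2) S(c=4) B(c=7)]
  22. access M: HIT, count now 3. Cache: [L(c=1) X(c=2) C(c=2) M(c=3) S(c=4) B(c=7)]
  23. access L: HIT, count now 2. Cache: [X(c=2) C(c=2) L(c=2) M(c=3) S(c=4) B(c=7)]
  24. access B: HIT, count now 8. Cache: [X(c=2) C(c=2) L(c=2) M(c=3) S(c=4) B(c=8)]
  25. access C: HIT, count now 3. Cache: [X(c=2) L(c=2) M(c=3) C(c=3) S(c=4) B(c=8)]
  26. access C: HIT, count now 4. Cache: [X(c=2) L(c=2) M(c=3) S(c=4) C(c=4) B(c=8)]
Total: 17 hits, 9 misses, 3 evictions

Answer: MHMMMHMMMHHHMHHHHHHMHHHHHH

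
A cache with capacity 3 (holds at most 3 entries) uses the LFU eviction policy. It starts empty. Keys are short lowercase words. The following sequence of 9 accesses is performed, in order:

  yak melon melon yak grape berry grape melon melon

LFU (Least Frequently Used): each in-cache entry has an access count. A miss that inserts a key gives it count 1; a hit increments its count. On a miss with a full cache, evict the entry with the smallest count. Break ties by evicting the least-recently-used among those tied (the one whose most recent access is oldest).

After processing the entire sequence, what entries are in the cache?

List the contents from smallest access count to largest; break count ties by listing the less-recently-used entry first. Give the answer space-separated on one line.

LFU simulation (capacity=3):
  1. access yak: MISS. Cache: [yak(c=1)]
  2. access melon: MISS. Cache: [yak(c=1) melon(c=1)]
  3. access melon: HIT, count now 2. Cache: [yak(c=1) melon(c=2)]
  4. access yak: HIT, count now 2. Cache: [melon(c=2) yak(c=2)]
  5. access grape: MISS. Cache: [grape(c=1) melon(c=2) yak(c=2)]
  6. access berry: MISS, evict grape(c=1). Cache: [berry(c=1) melon(c=2) yak(c=2)]
  7. access grape: MISS, evict berry(c=1). Cache: [grape(c=1) melon(c=2) yak(c=2)]
  8. access melon: HIT, count now 3. Cache: [grape(c=1) yak(c=2) melon(c=3)]
  9. access melon: HIT, count now 4. Cache: [grape(c=1) yak(c=2) melon(c=4)]
Total: 4 hits, 5 misses, 2 evictions

Answer: grape yak melon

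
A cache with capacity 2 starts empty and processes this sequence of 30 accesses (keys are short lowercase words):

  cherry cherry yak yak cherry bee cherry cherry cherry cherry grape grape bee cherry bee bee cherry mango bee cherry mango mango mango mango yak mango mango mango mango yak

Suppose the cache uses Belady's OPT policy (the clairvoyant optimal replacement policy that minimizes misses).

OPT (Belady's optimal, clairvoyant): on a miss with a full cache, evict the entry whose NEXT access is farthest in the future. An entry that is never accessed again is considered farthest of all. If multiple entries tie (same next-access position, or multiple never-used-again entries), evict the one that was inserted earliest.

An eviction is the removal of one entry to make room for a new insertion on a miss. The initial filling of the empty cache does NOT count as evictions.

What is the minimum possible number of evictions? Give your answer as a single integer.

OPT (Belady) simulation (capacity=2):
  1. access cherry: MISS. Cache: [cherry]
  2. access cherry: HIT. Next use of cherry: step 5. Cache: [cherry]
  3. access yak: MISS. Cache: [cherry yak]
  4. access yak: HIT. Next use of yak: step 25. Cache: [cherry yak]
  5. access cherry: HIT. Next use of cherry: step 7. Cache: [cherry yak]
  6. access bee: MISS, evict yak (next use: step 25). Cache: [cherry bee]
  7. access cherry: HIT. Next use of cherry: step 8. Cache: [cherry bee]
  8. access cherry: HIT. Next use of cherry: step 9. Cache: [cherry bee]
  9. access cherry: HIT. Next use of cherry: step 10. Cache: [cherry bee]
  10. access cherry: HIT. Next use of cherry: step 14. Cache: [cherry bee]
  11. access grape: MISS, evict cherry (next use: step 14). Cache: [bee grape]
  12. access grape: HIT. Next use of grape: never. Cache: [bee grape]
  13. access bee: HIT. Next use of bee: step 15. Cache: [bee grape]
  14. access cherry: MISS, evict grape (next use: never). Cache: [bee cherry]
  15. access bee: HIT. Next use of bee: step 16. Cache: [bee cherry]
  16. access bee: HIT. Next use of bee: step 19. Cache: [bee cherry]
  17. access cherry: HIT. Next use of cherry: step 20. Cache: [bee cherry]
  18. access mango: MISS, evict cherry (next use: step 20). Cache: [bee mango]
  19. access bee: HIT. Next use of bee: never. Cache: [bee mango]
  20. access cherry: MISS, evict bee (next use: never). Cache: [mango cherry]
  21. access mango: HIT. Next use of mango: step 22. Cache: [mango cherry]
  22. access mango: HIT. Next use of mango: step 23. Cache: [mango cherry]
  23. access mango: HIT. Next use of mango: step 24. Cache: [mango cherry]
  24. access mango: HIT. Next use of mango: step 26. Cache: [mango cherry]
  25. access yak: MISS, evict cherry (next use: never). Cache: [mango yak]
  26. access mango: HIT. Next use of mango: step 27. Cache: [mango yak]
  27. access mango: HIT. Next use of mango: step 28. Cache: [mango yak]
  28. access mango: HIT. Next use of mango: step 29. Cache: [mango yak]
  29. access mango: HIT. Next use of mango: never. Cache: [mango yak]
  30. access yak: HIT. Next use of yak: never. Cache: [mango yak]
Total: 22 hits, 8 misses, 6 evictions

Answer: 6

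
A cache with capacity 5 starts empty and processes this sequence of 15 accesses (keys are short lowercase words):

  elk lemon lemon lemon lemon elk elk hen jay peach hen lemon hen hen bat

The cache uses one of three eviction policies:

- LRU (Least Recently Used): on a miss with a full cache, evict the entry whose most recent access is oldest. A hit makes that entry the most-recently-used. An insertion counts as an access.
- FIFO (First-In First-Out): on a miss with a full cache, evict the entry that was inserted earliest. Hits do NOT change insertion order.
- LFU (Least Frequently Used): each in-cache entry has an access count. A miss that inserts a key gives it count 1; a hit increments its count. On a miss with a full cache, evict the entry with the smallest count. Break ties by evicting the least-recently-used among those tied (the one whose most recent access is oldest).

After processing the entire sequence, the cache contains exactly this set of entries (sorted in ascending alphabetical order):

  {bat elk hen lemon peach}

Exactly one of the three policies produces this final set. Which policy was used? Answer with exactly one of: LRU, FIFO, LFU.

Answer: LFU

Derivation:
Simulating under each policy and comparing final sets:
  LRU: final set = {bat hen jay lemon peach} -> differs
  FIFO: final set = {bat hen jay lemon peach} -> differs
  LFU: final set = {bat elk hen lemon peach} -> MATCHES target
Only LFU produces the target set.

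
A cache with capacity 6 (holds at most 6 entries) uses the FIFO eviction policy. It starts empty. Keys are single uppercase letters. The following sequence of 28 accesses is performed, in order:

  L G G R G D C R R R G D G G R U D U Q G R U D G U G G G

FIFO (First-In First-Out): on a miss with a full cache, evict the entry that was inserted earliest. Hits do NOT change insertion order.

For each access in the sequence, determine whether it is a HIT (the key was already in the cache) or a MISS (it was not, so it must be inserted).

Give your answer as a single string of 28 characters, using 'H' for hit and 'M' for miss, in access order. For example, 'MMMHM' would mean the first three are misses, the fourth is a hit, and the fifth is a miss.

FIFO simulation (capacity=6):
  1. access L: MISS. Cache (old->new): [L]
  2. access G: MISS. Cache (old->new): [L G]
  3. access G: HIT. Cache (old->new): [L G]
  4. access R: MISS. Cache (old->new): [L G R]
  5. access G: HIT. Cache (old->new): [L G R]
  6. access D: MISS. Cache (old->new): [L G R D]
  7. access C: MISS. Cache (old->new): [L G R D C]
  8. access R: HIT. Cache (old->new): [L G R D C]
  9. access R: HIT. Cache (old->new): [L G R D C]
  10. access R: HIT. Cache (old->new): [L G R D C]
  11. access G: HIT. Cache (old->new): [L G R D C]
  12. access D: HIT. Cache (old->new): [L G R D C]
  13. access G: HIT. Cache (old->new): [L G R D C]
  14. access G: HIT. Cache (old->new): [L G R D C]
  15. access R: HIT. Cache (old->new): [L G R D C]
  16. access U: MISS. Cache (old->new): [L G R D C U]
  17. access D: HIT. Cache (old->new): [L G R D C U]
  18. access U: HIT. Cache (old->new): [L G R D C U]
  19. access Q: MISS, evict L. Cache (old->new): [G R D C U Q]
  20. access G: HIT. Cache (old->new): [G R D C U Q]
  21. access R: HIT. Cache (old->new): [G R D C U Q]
  22. access U: HIT. Cache (old->new): [G R D C U Q]
  23. access D: HIT. Cache (old->new): [G R D C U Q]
  24. access G: HIT. Cache (old->new): [G R D C U Q]
  25. access U: HIT. Cache (old->new): [G R D C U Q]
  26. access G: HIT. Cache (old->new): [G R D C U Q]
  27. access G: HIT. Cache (old->new): [G R D C U Q]
  28. access G: HIT. Cache (old->new): [G R D C U Q]
Total: 21 hits, 7 misses, 1 evictions

Answer: MMHMHMMHHHHHHHHMHHMHHHHHHHHH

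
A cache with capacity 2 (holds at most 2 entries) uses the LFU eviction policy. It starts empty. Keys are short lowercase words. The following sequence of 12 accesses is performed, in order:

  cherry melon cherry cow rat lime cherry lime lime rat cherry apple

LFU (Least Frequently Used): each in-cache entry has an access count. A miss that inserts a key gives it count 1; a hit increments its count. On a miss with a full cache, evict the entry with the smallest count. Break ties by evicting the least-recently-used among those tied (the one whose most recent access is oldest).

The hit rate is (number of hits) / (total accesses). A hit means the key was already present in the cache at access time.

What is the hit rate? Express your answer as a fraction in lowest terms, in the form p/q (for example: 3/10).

LFU simulation (capacity=2):
  1. access cherry: MISS. Cache: [cherry(c=1)]
  2. access melon: MISS. Cache: [cherry(c=1) melon(c=1)]
  3. access cherry: HIT, count now 2. Cache: [melon(c=1) cherry(c=2)]
  4. access cow: MISS, evict melon(c=1). Cache: [cow(c=1) cherry(c=2)]
  5. access rat: MISS, evict cow(c=1). Cache: [rat(c=1) cherry(c=2)]
  6. access lime: MISS, evict rat(c=1). Cache: [lime(c=1) cherry(c=2)]
  7. access cherry: HIT, count now 3. Cache: [lime(c=1) cherry(c=3)]
  8. access lime: HIT, count now 2. Cache: [lime(c=2) cherry(c=3)]
  9. access lime: HIT, count now 3. Cache: [cherry(c=3) lime(c=3)]
  10. access rat: MISS, evict cherry(c=3). Cache: [rat(c=1) lime(c=3)]
  11. access cherry: MISS, evict rat(c=1). Cache: [cherry(c=1) lime(c=3)]
  12. access apple: MISS, evict cherry(c=1). Cache: [apple(c=1) lime(c=3)]
Total: 4 hits, 8 misses, 6 evictions

Hit rate = 4/12 = 1/3

Answer: 1/3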